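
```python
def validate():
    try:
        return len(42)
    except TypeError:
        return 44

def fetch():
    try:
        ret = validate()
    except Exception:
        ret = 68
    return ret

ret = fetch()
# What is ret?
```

Step-by-step execution trace:
1. `fetch()` calls `validate()`.
2. In validate: `len(42)` raises TypeError; `except TypeError` catches it → returns 44.
3. In fetch: `ret = validate()` → ret = 44. No exception reaches fetch.
4. `except Exception` is skipped; fetch returns 44.
5. ret = 44.
Result: 44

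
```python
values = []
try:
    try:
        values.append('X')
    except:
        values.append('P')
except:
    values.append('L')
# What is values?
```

Step-by-step execution trace:
1. Inner try: `values.append('X')` → values = ['X']. No exception raised.
2. Inner `except` is skipped.
3. Inner try completes normally; outer `except` is skipped.
Result: ['X']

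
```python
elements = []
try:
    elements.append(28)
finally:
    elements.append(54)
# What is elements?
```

Step-by-step execution trace:
1. try: `elements.append(28)` → elements = [28].
2. The try body completes without raising.
3. finally always runs: `elements.append(54)` → elements = [28, 54].
Result: [28, 54]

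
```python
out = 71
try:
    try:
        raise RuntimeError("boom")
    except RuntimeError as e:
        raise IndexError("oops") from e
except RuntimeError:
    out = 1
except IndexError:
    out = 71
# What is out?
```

Step-by-step execution trace:
1. Inner try raises RuntimeError; inner `except RuntimeError as e` catches it.
2. `raise IndexError(...) from e` raises IndexError (RuntimeError is attached as __cause__, but only IndexError is active).
3. Outer `except RuntimeError` does not match IndexError; skipped.
4. Outer `except IndexError` matches → out = 71.
Result: 71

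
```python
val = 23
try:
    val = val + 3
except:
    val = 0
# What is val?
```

Step-by-step execution trace:
1. val starts at 23.
2. try: `val = val + 3` → val = 26. No exception raised.
3. `except` is skipped.
Result: 26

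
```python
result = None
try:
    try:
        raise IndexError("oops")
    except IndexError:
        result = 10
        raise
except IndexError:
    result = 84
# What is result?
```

Step-by-step execution trace:
1. Inner try: `raise IndexError("oops")` raises IndexError.
2. Inner `except IndexError` matches → result = 10.
3. bare `raise` re-raises the same IndexError.
4. Outer `except IndexError` matches → result = 84.
Result: 84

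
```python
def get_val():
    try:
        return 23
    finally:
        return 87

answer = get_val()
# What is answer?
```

Step-by-step execution trace:
1. `get_val()` enters try: `return 23` sets pending return value 23.
2. Before returning, `finally: return 87` runs and overrides the pending return.
3. get_val() returns 87 → answer = 87.
Result: 87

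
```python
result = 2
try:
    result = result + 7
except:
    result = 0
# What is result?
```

Step-by-step execution trace:
1. result starts at 2.
2. try: `result = result + 7` → result = 9. No exception raised.
3. `except` is skipped.
Result: 9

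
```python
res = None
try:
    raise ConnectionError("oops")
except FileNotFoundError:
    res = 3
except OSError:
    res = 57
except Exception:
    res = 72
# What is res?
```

Step-by-step execution trace:
1. `raise ConnectionError(...)` raises ConnectionError.
2. `except FileNotFoundError` does not match (ConnectionError is not a subclass of FileNotFoundError); skipped.
3. `except OSError` matches (ConnectionError is a subclass of OSError) → res = 57.
4. `except Exception` is not reached.
Result: 57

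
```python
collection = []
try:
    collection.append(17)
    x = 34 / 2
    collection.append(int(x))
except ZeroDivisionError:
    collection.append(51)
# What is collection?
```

Step-by-step execution trace:
1. try: `collection.append(17)` → collection = [17].
2. `x = 34 / 2` → x = 17.0. No exception raised.
3. `collection.append(int(x))` → collection = [17, 17].
4. `except ZeroDivisionError` is skipped (no exception was raised).
Result: [17, 17]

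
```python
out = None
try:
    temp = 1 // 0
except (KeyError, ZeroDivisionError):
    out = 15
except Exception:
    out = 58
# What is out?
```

Step-by-step execution trace:
1. `temp = 1 // 0` raises ZeroDivisionError.
2. `except (KeyError, ZeroDivisionError)` matches (ZeroDivisionError is in the tuple) → out = 15.
3. `except Exception` is not reached.
Result: 15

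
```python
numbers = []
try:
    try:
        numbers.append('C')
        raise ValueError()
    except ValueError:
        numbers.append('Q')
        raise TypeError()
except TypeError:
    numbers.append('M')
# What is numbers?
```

Step-by-step execution trace:
1. Inner try: `numbers.append('C')` → numbers = ['C'].
2. `raise ValueError()` raises ValueError.
3. Inner `except ValueError` matches → `numbers.append('Q')` → numbers = ['C', 'Q'].
4. `raise TypeError()` raises TypeError; propagates to outer try.
5. Outer `except TypeError` matches → `numbers.append('M')` → numbers = ['C', 'Q', 'M'].
Result: ['C', 'Q', 'M']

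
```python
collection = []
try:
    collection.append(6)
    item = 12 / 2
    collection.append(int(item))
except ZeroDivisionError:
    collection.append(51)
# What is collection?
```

Step-by-step execution trace:
1. try: `collection.append(6)` → collection = [6].
2. `item = 12 / 2` → item = 6.0. No exception raised.
3. `collection.append(int(item))` → collection = [6, 6].
4. `except ZeroDivisionError` is skipped (no exception was raised).
Result: [6, 6]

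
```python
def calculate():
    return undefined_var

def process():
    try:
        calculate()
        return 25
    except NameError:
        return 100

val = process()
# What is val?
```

Step-by-step execution trace:
1. `process()` calls `calculate()`.
2. `calculate()` evaluates `undefined_var`, which raises NameError; it propagates to the caller.
3. `return 25` is not reached.
4. `except NameError` in process matches → returns 100.
5. val = 100.
Result: 100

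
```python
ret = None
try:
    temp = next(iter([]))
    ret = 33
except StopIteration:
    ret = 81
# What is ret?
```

Step-by-step execution trace:
1. `temp = next(iter([]))` raises StopIteration.
2. `ret = 33` is not reached.
3. `except StopIteration` matches → ret = 81.
Result: 81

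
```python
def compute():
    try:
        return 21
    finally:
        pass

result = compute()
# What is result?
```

Step-by-step execution trace:
1. `compute()` enters try: `return 21` sets pending return value 21.
2. Before returning, `finally: pass` runs (no effect).
3. compute() returns 21 → result = 21.
Result: 21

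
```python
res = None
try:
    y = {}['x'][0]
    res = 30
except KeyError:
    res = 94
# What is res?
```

Step-by-step execution trace:
1. `y = {}['x'][0]` raises KeyError.
2. `res = 30` is not reached.
3. `except KeyError` matches → res = 94.
Result: 94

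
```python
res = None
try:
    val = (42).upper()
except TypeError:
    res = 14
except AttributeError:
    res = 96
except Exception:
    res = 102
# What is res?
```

Step-by-step execution trace:
1. `val = (42).upper()` raises AttributeError.
2. `except TypeError` does not match AttributeError; skipped.
3. `except AttributeError` matches → res = 96.
4. Remaining except clauses are skipped.
Result: 96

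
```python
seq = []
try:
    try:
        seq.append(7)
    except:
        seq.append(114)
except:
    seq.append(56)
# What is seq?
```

Step-by-step execution trace:
1. Inner try: `seq.append(7)` → seq = [7]. No exception raised.
2. Inner `except` is skipped.
3. Inner try completes normally; outer `except` is skipped.
Result: [7]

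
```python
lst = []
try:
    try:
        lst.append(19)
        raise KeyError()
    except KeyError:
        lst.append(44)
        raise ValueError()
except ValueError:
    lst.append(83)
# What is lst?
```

Step-by-step execution trace:
1. Inner try: `lst.append(19)` → lst = [19].
2. `raise KeyError()` raises KeyError.
3. Inner `except KeyError` matches → `lst.append(44)` → lst = [19, 44].
4. `raise ValueError()` raises ValueError; propagates to outer try.
5. Outer `except ValueError` matches → `lst.append(83)` → lst = [19, 44, 83].
Result: [19, 44, 83]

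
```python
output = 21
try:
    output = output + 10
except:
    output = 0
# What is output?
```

Step-by-step execution trace:
1. output starts at 21.
2. try: `output = output + 10` → output = 31. No exception raised.
3. `except` is skipped.
Result: 31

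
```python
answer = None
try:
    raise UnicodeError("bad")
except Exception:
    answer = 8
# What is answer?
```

Step-by-step execution trace:
1. `raise UnicodeError(...)` raises UnicodeError.
2. `except Exception` matches (UnicodeError is a subclass of Exception) → answer = 8.
Result: 8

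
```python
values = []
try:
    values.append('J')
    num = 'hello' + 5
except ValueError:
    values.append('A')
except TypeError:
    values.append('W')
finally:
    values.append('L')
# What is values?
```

Step-by-step execution trace:
1. try: `values.append('J')` → values = ['J'].
2. `num = 'hello' + 5` raises TypeError.
3. `except ValueError` does not match TypeError; skipped.
4. `except TypeError` matches → `values.append('W')` → values = ['J', 'W'].
5. finally always runs: `values.append('L')` → values = ['J', 'W', 'L'].
Result: ['J', 'W', 'L']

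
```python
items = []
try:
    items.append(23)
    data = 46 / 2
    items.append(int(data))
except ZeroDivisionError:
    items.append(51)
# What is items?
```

Step-by-step execution trace:
1. try: `items.append(23)` → items = [23].
2. `data = 46 / 2` → data = 23.0. No exception raised.
3. `items.append(int(data))` → items = [23, 23].
4. `except ZeroDivisionError` is skipped (no exception was raised).
Result: [23, 23]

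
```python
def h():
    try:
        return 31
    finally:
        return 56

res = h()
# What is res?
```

Step-by-step execution trace:
1. `h()` enters try: `return 31` sets pending return value 31.
2. Before returning, `finally: return 56` runs and overrides the pending return.
3. h() returns 56 → res = 56.
Result: 56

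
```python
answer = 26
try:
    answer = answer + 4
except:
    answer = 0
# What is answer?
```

Step-by-step execution trace:
1. answer starts at 26.
2. try: `answer = answer + 4` → answer = 30. No exception raised.
3. `except` is skipped.
Result: 30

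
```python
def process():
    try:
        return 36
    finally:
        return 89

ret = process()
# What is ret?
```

Step-by-step execution trace:
1. `process()` enters try: `return 36` sets pending return value 36.
2. Before returning, `finally: return 89` runs and overrides the pending return.
3. process() returns 89 → ret = 89.
Result: 89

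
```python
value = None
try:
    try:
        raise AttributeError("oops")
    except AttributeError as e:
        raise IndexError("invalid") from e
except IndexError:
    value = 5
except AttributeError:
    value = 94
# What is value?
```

Step-by-step execution trace:
1. Inner try raises AttributeError; inner `except AttributeError as e` catches it.
2. `raise IndexError(...) from e` raises IndexError (AttributeError is attached as __cause__, but only IndexError is active).
3. Outer `except IndexError` matches → value = 5.
4. `except AttributeError` is not reached.
Result: 5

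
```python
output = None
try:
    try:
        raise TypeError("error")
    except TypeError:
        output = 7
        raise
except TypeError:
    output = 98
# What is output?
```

Step-by-step execution trace:
1. Inner try: `raise TypeError("error")` raises TypeError.
2. Inner `except TypeError` matches → output = 7.
3. bare `raise` re-raises the same TypeError.
4. Outer `except TypeError` matches → output = 98.
Result: 98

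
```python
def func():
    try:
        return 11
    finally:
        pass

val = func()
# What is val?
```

Step-by-step execution trace:
1. `func()` enters try: `return 11` sets pending return value 11.
2. Before returning, `finally: pass` runs (no effect).
3. func() returns 11 → val = 11.
Result: 11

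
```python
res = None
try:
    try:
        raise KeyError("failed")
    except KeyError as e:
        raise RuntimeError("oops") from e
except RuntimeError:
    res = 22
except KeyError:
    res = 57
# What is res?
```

Step-by-step execution trace:
1. Inner try raises KeyError; inner `except KeyError as e` catches it.
2. `raise RuntimeError(...) from e` raises RuntimeError (KeyError is attached as __cause__, but only RuntimeError is active).
3. Outer `except RuntimeError` matches → res = 22.
4. `except KeyError` is not reached.
Result: 22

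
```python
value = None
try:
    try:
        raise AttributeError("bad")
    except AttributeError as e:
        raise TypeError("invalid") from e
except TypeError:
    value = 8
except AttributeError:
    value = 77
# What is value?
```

Step-by-step execution trace:
1. Inner try raises AttributeError; inner `except AttributeError as e` catches it.
2. `raise TypeError(...) from e` raises TypeError (AttributeError is attached as __cause__, but only TypeError is active).
3. Outer `except TypeError` matches → value = 8.
4. `except AttributeError` is not reached.
Result: 8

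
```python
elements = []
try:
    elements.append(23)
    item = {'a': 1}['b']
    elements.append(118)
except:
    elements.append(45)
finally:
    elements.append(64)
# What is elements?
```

Step-by-step execution trace:
1. try: `elements.append(23)` → elements = [23].
2. `item = {'a': 1}['b']` raises KeyError; `elements.append(118)` is not reached.
3. bare `except` matches → `elements.append(45)` → elements = [23, 45].
4. finally always runs: `elements.append(64)` → elements = [23, 45, 64].
Result: [23, 45, 64]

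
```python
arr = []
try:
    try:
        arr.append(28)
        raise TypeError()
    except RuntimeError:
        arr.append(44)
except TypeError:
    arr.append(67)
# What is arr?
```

Step-by-step execution trace:
1. Inner try: `arr.append(28)` → arr = [28].
2. `raise TypeError()` raises TypeError.
3. Inner `except RuntimeError` does not match TypeError; exception propagates to outer try.
4. Outer `except TypeError` matches → `arr.append(67)` → arr = [28, 67].
Result: [28, 67]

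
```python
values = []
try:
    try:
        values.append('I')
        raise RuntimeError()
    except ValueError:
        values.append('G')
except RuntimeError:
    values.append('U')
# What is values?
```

Step-by-step execution trace:
1. Inner try: `values.append('I')` → values = ['I'].
2. `raise RuntimeError()` raises RuntimeError.
3. Inner `except ValueError` does not match RuntimeError; exception propagates to outer try.
4. Outer `except RuntimeError` matches → `values.append('U')` → values = ['I', 'U'].
Result: ['I', 'U']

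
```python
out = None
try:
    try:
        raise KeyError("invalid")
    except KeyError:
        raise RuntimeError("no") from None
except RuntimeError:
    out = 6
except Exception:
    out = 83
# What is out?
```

Step-by-step execution trace:
1. Inner try raises KeyError; inner `except KeyError` catches it.
2. `raise RuntimeError(...) from None` raises RuntimeError (from None suppresses __context__, but the active exception is still RuntimeError).
3. Outer `except RuntimeError` matches → out = 6.
4. `except Exception` is not reached.
Result: 6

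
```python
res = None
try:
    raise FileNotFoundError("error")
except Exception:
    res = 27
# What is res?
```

Step-by-step execution trace:
1. `raise FileNotFoundError(...)` raises FileNotFoundError.
2. `except Exception` matches (FileNotFoundError is a subclass of Exception) → res = 27.
Result: 27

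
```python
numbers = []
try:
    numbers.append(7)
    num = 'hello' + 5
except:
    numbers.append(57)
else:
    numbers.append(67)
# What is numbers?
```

Step-by-step execution trace:
1. try: `numbers.append(7)` → numbers = [7].
2. `num = 'hello' + 5` raises TypeError.
3. bare `except` matches → `numbers.append(57)` → numbers = [7, 57].
4. `else` is skipped (an exception was raised).
Result: [7, 57]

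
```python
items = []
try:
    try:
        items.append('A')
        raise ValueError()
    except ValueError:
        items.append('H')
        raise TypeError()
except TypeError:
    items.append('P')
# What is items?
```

Step-by-step execution trace:
1. Inner try: `items.append('A')` → items = ['A'].
2. `raise ValueError()` raises ValueError.
3. Inner `except ValueError` matches → `items.append('H')` → items = ['A', 'H'].
4. `raise TypeError()` raises TypeError; propagates to outer try.
5. Outer `except TypeError` matches → `items.append('P')` → items = ['A', 'H', 'P'].
Result: ['A', 'H', 'P']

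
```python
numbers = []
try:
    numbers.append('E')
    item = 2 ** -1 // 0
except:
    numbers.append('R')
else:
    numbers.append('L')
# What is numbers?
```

Step-by-step execution trace:
1. try: `numbers.append('E')` → numbers = ['E'].
2. `item = 2 ** -1 // 0` raises ZeroDivisionError.
3. bare `except` matches → `numbers.append('R')` → numbers = ['E', 'R'].
4. `else` is skipped (an exception was raised).
Result: ['E', 'R']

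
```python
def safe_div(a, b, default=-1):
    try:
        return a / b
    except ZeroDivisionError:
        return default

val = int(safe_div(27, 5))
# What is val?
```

Step-by-step execution trace:
1. `safe_div(27, 5)` enters try: `return 27 / 5` → returns 5.4. No exception raised.
2. `except ZeroDivisionError` is skipped.
3. `int(5.4)` → 5 → val = 5.
Result: 5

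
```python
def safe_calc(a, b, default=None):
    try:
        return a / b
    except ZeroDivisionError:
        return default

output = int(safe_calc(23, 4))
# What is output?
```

Step-by-step execution trace:
1. `safe_calc(23, 4)` enters try: `return 23 / 4` → returns 5.75. No exception raised.
2. `except ZeroDivisionError` is skipped.
3. `int(5.75)` → 5 → output = 5.
Result: 5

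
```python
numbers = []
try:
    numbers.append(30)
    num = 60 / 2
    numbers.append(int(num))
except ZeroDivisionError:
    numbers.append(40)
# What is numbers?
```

Step-by-step execution trace:
1. try: `numbers.append(30)` → numbers = [30].
2. `num = 60 / 2` → num = 30.0. No exception raised.
3. `numbers.append(int(num))` → numbers = [30, 30].
4. `except ZeroDivisionError` is skipped (no exception was raised).
Result: [30, 30]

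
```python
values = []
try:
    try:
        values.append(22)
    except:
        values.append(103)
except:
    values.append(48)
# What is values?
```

Step-by-step execution trace:
1. Inner try: `values.append(22)` → values = [22]. No exception raised.
2. Inner `except` is skipped.
3. Inner try completes normally; outer `except` is skipped.
Result: [22]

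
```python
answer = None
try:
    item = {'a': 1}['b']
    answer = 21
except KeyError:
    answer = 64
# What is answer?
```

Step-by-step execution trace:
1. `item = {'a': 1}['b']` raises KeyError.
2. `answer = 21` is not reached.
3. `except KeyError` matches → answer = 64.
Result: 64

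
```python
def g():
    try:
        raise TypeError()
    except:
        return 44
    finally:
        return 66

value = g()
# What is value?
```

Step-by-step execution trace:
1. `g()` enters try: `raise TypeError()` raises TypeError.
2. bare `except` matches → `return 44` sets pending return value 44.
3. Before returning, `finally: return 66` runs and overrides the pending return.
4. g() returns 66 → value = 66.
Result: 66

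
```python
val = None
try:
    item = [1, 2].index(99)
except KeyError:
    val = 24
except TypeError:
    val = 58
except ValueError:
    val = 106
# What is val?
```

Step-by-step execution trace:
1. `item = [1, 2].index(99)` raises ValueError.
2. `except KeyError` does not match ValueError; skipped.
3. `except TypeError` does not match ValueError; skipped.
4. `except ValueError` matches → val = 106.
Result: 106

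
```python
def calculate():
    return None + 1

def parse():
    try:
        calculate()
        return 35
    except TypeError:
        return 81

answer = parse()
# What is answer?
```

Step-by-step execution trace:
1. `parse()` calls `calculate()`.
2. `calculate()` evaluates `None + 1`, which raises TypeError; it propagates to the caller.
3. `return 35` is not reached.
4. `except TypeError` in parse matches → returns 81.
5. answer = 81.
Result: 81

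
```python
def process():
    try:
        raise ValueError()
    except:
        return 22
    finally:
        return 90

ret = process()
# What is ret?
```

Step-by-step execution trace:
1. `process()` enters try: `raise ValueError()` raises ValueError.
2. bare `except` matches → `return 22` sets pending return value 22.
3. Before returning, `finally: return 90` runs and overrides the pending return.
4. process() returns 90 → ret = 90.
Result: 90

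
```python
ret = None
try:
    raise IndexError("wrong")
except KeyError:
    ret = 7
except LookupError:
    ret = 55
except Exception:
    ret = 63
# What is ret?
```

Step-by-step execution trace:
1. `raise IndexError(...)` raises IndexError.
2. `except KeyError` does not match (IndexError is not a subclass of KeyError); skipped.
3. `except LookupError` matches (IndexError is a subclass of LookupError) → ret = 55.
4. `except Exception` is not reached.
Result: 55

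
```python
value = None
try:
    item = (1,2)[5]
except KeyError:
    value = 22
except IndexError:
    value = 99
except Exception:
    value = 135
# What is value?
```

Step-by-step execution trace:
1. `item = (1,2)[5]` raises IndexError.
2. `except KeyError` does not match IndexError; skipped.
3. `except IndexError` matches → value = 99.
4. Remaining except clauses are skipped.
Result: 99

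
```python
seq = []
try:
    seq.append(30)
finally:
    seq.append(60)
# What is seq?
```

Step-by-step execution trace:
1. try: `seq.append(30)` → seq = [30].
2. The try body completes without raising.
3. finally always runs: `seq.append(60)` → seq = [30, 60].
Result: [30, 60]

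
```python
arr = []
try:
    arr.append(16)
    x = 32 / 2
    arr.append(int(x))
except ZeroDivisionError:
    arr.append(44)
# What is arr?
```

Step-by-step execution trace:
1. try: `arr.append(16)` → arr = [16].
2. `x = 32 / 2` → x = 16.0. No exception raised.
3. `arr.append(int(x))` → arr = [16, 16].
4. `except ZeroDivisionError` is skipped (no exception was raised).
Result: [16, 16]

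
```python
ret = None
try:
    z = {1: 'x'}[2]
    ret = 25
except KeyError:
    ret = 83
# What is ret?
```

Step-by-step execution trace:
1. `z = {1: 'x'}[2]` raises KeyError.
2. `ret = 25` is not reached.
3. `except KeyError` matches → ret = 83.
Result: 83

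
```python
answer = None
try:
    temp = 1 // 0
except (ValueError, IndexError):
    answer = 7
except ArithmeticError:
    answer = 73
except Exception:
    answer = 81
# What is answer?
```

Step-by-step execution trace:
1. `temp = 1 // 0` raises ZeroDivisionError.
2. `except (ValueError, IndexError)` does not match ZeroDivisionError; skipped.
3. `except ArithmeticError` matches (ZeroDivisionError is a subclass of ArithmeticError) → answer = 73.
4. `except Exception` is not reached.
Result: 73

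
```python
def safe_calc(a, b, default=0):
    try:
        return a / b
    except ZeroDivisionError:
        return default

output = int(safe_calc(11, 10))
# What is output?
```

Step-by-step execution trace:
1. `safe_calc(11, 10)` enters try: `return 11 / 10` → returns 1.1. No exception raised.
2. `except ZeroDivisionError` is skipped.
3. `int(1.1)` → 1 → output = 1.
Result: 1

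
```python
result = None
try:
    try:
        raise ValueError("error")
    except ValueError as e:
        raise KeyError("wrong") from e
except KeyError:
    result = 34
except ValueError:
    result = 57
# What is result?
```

Step-by-step execution trace:
1. Inner try raises ValueError; inner `except ValueError as e` catches it.
2. `raise KeyError(...) from e` raises KeyError (ValueError is attached as __cause__, but only KeyError is active).
3. Outer `except KeyError` matches → result = 34.
4. `except ValueError` is not reached.
Result: 34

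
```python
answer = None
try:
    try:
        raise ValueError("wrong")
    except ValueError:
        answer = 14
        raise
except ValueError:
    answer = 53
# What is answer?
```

Step-by-step execution trace:
1. Inner try: `raise ValueError("wrong")` raises ValueError.
2. Inner `except ValueError` matches → answer = 14.
3. bare `raise` re-raises the same ValueError.
4. Outer `except ValueError` matches → answer = 53.
Result: 53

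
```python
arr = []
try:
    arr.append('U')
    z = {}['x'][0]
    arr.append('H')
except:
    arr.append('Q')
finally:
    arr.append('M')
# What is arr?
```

Step-by-step execution trace:
1. try: `arr.append('U')` → arr = ['U'].
2. `z = {}['x'][0]` raises KeyError; `arr.append('H')` is not reached.
3. bare `except` matches → `arr.append('Q')` → arr = ['U', 'Q'].
4. finally always runs: `arr.append('M')` → arr = ['U', 'Q', 'M'].
Result: ['U', 'Q', 'M']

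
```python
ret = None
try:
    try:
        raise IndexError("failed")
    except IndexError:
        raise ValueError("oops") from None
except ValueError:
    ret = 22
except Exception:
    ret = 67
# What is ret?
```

Step-by-step execution trace:
1. Inner try raises IndexError; inner `except IndexError` catches it.
2. `raise ValueError(...) from None` raises ValueError (from None suppresses __context__, but the active exception is still ValueError).
3. Outer `except ValueError` matches → ret = 22.
4. `except Exception` is not reached.
Result: 22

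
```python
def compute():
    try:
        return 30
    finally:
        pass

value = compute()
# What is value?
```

Step-by-step execution trace:
1. `compute()` enters try: `return 30` sets pending return value 30.
2. Before returning, `finally: pass` runs (no effect).
3. compute() returns 30 → value = 30.
Result: 30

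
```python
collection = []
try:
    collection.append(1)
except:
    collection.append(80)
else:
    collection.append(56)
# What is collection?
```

Step-by-step execution trace:
1. try: `collection.append(1)` → collection = [1]. No exception raised.
2. `except` is skipped.
3. `else` runs (try completed without exception): `collection.append(56)` → collection = [1, 56].
Result: [1, 56]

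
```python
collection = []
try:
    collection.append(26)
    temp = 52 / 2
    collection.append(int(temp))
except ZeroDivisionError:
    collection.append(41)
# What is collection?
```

Step-by-step execution trace:
1. try: `collection.append(26)` → collection = [26].
2. `temp = 52 / 2` → temp = 26.0. No exception raised.
3. `collection.append(int(temp))` → collection = [26, 26].
4. `except ZeroDivisionError` is skipped (no exception was raised).
Result: [26, 26]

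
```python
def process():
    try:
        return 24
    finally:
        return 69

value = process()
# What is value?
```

Step-by-step execution trace:
1. `process()` enters try: `return 24` sets pending return value 24.
2. Before returning, `finally: return 69` runs and overrides the pending return.
3. process() returns 69 → value = 69.
Result: 69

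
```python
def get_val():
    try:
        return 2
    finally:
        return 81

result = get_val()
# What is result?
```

Step-by-step execution trace:
1. `get_val()` enters try: `return 2` sets pending return value 2.
2. Before returning, `finally: return 81` runs and overrides the pending return.
3. get_val() returns 81 → result = 81.
Result: 81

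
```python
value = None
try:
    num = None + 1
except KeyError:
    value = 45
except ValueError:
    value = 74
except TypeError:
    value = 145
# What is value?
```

Step-by-step execution trace:
1. `num = None + 1` raises TypeError.
2. `except KeyError` does not match TypeError; skipped.
3. `except ValueError` does not match TypeError; skipped.
4. `except TypeError` matches → value = 145.
Result: 145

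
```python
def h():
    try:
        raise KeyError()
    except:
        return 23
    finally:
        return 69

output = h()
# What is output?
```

Step-by-step execution trace:
1. `h()` enters try: `raise KeyError()` raises KeyError.
2. bare `except` matches → `return 23` sets pending return value 23.
3. Before returning, `finally: return 69` runs and overrides the pending return.
4. h() returns 69 → output = 69.
Result: 69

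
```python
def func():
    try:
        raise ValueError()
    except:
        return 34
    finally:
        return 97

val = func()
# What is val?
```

Step-by-step execution trace:
1. `func()` enters try: `raise ValueError()` raises ValueError.
2. bare `except` matches → `return 34` sets pending return value 34.
3. Before returning, `finally: return 97` runs and overrides the pending return.
4. func() returns 97 → val = 97.
Result: 97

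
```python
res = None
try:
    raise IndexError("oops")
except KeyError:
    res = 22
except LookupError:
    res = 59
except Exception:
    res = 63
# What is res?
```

Step-by-step execution trace:
1. `raise IndexError(...)` raises IndexError.
2. `except KeyError` does not match (IndexError is not a subclass of KeyError); skipped.
3. `except LookupError` matches (IndexError is a subclass of LookupError) → res = 59.
4. `except Exception` is not reached.
Result: 59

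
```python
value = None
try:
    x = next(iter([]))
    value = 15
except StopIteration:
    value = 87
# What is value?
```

Step-by-step execution trace:
1. `x = next(iter([]))` raises StopIteration.
2. `value = 15` is not reached.
3. `except StopIteration` matches → value = 87.
Result: 87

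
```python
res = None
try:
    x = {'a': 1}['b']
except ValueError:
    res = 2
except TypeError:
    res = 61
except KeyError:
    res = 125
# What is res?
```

Step-by-step execution trace:
1. `x = {'a': 1}['b']` raises KeyError.
2. `except ValueError` does not match KeyError; skipped.
3. `except TypeError` does not match KeyError; skipped.
4. `except KeyError` matches → res = 125.
Result: 125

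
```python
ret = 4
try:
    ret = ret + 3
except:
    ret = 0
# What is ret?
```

Step-by-step execution trace:
1. ret starts at 4.
2. try: `ret = ret + 3` → ret = 7. No exception raised.
3. `except` is skipped.
Result: 7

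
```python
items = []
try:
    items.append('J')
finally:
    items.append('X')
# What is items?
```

Step-by-step execution trace:
1. try: `items.append('J')` → items = ['J'].
2. The try body completes without raising.
3. finally always runs: `items.append('X')` → items = ['J', 'X'].
Result: ['J', 'X']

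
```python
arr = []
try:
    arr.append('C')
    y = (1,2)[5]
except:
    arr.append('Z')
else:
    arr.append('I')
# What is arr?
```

Step-by-step execution trace:
1. try: `arr.append('C')` → arr = ['C'].
2. `y = (1,2)[5]` raises IndexError.
3. bare `except` matches → `arr.append('Z')` → arr = ['C', 'Z'].
4. `else` is skipped (an exception was raised).
Result: ['C', 'Z']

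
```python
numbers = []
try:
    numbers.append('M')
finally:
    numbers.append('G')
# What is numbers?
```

Step-by-step execution trace:
1. try: `numbers.append('M')` → numbers = ['M'].
2. The try body completes without raising.
3. finally always runs: `numbers.append('G')` → numbers = ['M', 'G'].
Result: ['M', 'G']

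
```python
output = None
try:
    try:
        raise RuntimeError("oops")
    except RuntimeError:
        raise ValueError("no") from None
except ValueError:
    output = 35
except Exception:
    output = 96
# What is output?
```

Step-by-step execution trace:
1. Inner try raises RuntimeError; inner `except RuntimeError` catches it.
2. `raise ValueError(...) from None` raises ValueError (from None suppresses __context__, but the active exception is still ValueError).
3. Outer `except ValueError` matches → output = 35.
4. `except Exception` is not reached.
Result: 35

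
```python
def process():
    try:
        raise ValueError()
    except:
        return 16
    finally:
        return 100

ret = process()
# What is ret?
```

Step-by-step execution trace:
1. `process()` enters try: `raise ValueError()` raises ValueError.
2. bare `except` matches → `return 16` sets pending return value 16.
3. Before returning, `finally: return 100` runs and overrides the pending return.
4. process() returns 100 → ret = 100.
Result: 100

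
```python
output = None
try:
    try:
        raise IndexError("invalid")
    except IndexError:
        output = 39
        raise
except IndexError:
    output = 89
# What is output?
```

Step-by-step execution trace:
1. Inner try: `raise IndexError("invalid")` raises IndexError.
2. Inner `except IndexError` matches → output = 39.
3. bare `raise` re-raises the same IndexError.
4. Outer `except IndexError` matches → output = 89.
Result: 89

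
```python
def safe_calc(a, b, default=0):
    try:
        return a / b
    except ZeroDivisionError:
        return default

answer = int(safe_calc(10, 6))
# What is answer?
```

Step-by-step execution trace:
1. `safe_calc(10, 6)` enters try: `return 10 / 6` → returns 1.6666666666666667. No exception raised.
2. `except ZeroDivisionError` is skipped.
3. `int(1.6666666666666667)` → 1 → answer = 1.
Result: 1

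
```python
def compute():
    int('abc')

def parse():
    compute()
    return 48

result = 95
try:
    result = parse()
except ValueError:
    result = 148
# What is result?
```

Step-by-step execution trace:
1. result starts at 95.
2. try: `parse()` calls `compute()`.
3. `compute()` evaluates `int('abc')`, which raises ValueError; it propagates through parse (uncaught).
4. `return 48` in parse is not reached; the assignment to result does not complete.
5. `except ValueError` matches → result = 148.
Result: 148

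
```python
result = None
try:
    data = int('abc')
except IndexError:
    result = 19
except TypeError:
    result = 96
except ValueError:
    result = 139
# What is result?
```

Step-by-step execution trace:
1. `data = int('abc')` raises ValueError.
2. `except IndexError` does not match ValueError; skipped.
3. `except TypeError` does not match ValueError; skipped.
4. `except ValueError` matches → result = 139.
Result: 139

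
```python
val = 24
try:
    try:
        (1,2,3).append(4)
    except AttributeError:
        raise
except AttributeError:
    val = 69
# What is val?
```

Step-by-step execution trace:
1. Inner try: `(1,2,3).append(4)` raises AttributeError.
2. Inner `except AttributeError` matches; bare `raise` re-raises the same AttributeError.
3. Outer `except AttributeError` matches → val = 69.
Result: 69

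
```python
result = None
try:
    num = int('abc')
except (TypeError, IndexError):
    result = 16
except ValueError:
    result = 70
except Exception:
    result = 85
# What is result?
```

Step-by-step execution trace:
1. `num = int('abc')` raises ValueError.
2. `except (TypeError, IndexError)` does not match ValueError; skipped.
3. `except ValueError` matches (exact type match) → result = 70.
4. `except Exception` is not reached.
Result: 70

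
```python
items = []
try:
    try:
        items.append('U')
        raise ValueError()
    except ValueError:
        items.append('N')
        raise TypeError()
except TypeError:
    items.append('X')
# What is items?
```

Step-by-step execution trace:
1. Inner try: `items.append('U')` → items = ['U'].
2. `raise ValueError()` raises ValueError.
3. Inner `except ValueError` matches → `items.append('N')` → items = ['U', 'N'].
4. `raise TypeError()` raises TypeError; propagates to outer try.
5. Outer `except TypeError` matches → `items.append('X')` → items = ['U', 'N', 'X'].
Result: ['U', 'N', 'X']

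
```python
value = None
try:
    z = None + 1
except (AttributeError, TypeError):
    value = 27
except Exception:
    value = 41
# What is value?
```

Step-by-step execution trace:
1. `z = None + 1` raises TypeError.
2. `except (AttributeError, TypeError)` matches (TypeError is in the tuple) → value = 27.
3. `except Exception` is not reached.
Result: 27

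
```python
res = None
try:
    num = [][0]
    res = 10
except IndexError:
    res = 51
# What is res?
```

Step-by-step execution trace:
1. `num = [][0]` raises IndexError.
2. `res = 10` is not reached.
3. `except IndexError` matches → res = 51.
Result: 51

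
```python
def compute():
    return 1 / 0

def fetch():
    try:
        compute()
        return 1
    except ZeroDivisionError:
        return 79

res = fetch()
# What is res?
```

Step-by-step execution trace:
1. `fetch()` calls `compute()`.
2. `compute()` evaluates `1 / 0`, which raises ZeroDivisionError; it propagates to the caller.
3. `return 1` is not reached.
4. `except ZeroDivisionError` in fetch matches → returns 79.
5. res = 79.
Result: 79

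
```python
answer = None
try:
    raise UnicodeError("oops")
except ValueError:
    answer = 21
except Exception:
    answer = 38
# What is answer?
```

Step-by-step execution trace:
1. `raise UnicodeError(...)` raises UnicodeError.
2. `except ValueError` matches (UnicodeError is a subclass of ValueError) → answer = 21.
3. `except Exception` is not reached.
Result: 21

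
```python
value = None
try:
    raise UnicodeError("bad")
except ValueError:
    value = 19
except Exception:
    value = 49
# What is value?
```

Step-by-step execution trace:
1. `raise UnicodeError(...)` raises UnicodeError.
2. `except ValueError` matches (UnicodeError is a subclass of ValueError) → value = 19.
3. `except Exception` is not reached.
Result: 19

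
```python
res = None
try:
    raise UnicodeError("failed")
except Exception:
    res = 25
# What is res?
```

Step-by-step execution trace:
1. `raise UnicodeError(...)` raises UnicodeError.
2. `except Exception` matches (UnicodeError is a subclass of Exception) → res = 25.
Result: 25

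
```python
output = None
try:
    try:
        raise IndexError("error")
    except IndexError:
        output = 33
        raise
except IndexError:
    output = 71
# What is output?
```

Step-by-step execution trace:
1. Inner try: `raise IndexError("error")` raises IndexError.
2. Inner `except IndexError` matches → output = 33.
3. bare `raise` re-raises the same IndexError.
4. Outer `except IndexError` matches → output = 71.
Result: 71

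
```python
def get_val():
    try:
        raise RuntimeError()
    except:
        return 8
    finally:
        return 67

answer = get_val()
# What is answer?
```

Step-by-step execution trace:
1. `get_val()` enters try: `raise RuntimeError()` raises RuntimeError.
2. bare `except` matches → `return 8` sets pending return value 8.
3. Before returning, `finally: return 67` runs and overrides the pending return.
4. get_val() returns 67 → answer = 67.
Result: 67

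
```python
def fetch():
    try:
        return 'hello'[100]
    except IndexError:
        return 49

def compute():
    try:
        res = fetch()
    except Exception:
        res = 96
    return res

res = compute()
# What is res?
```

Step-by-step execution trace:
1. `compute()` calls `fetch()`.
2. In fetch: `'hello'[100]` raises IndexError; `except IndexError` catches it → returns 49.
3. In compute: `res = fetch()` → res = 49. No exception reaches compute.
4. `except Exception` is skipped; compute returns 49.
5. res = 49.
Result: 49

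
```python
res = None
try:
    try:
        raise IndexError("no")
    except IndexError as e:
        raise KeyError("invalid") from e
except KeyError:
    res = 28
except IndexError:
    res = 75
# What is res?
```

Step-by-step execution trace:
1. Inner try raises IndexError; inner `except IndexError as e` catches it.
2. `raise KeyError(...) from e` raises KeyError (IndexError is attached as __cause__, but only KeyError is active).
3. Outer `except KeyError` matches → res = 28.
4. `except IndexError` is not reached.
Result: 28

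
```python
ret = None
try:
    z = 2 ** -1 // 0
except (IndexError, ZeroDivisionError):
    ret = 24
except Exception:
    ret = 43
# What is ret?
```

Step-by-step execution trace:
1. `z = 2 ** -1 // 0` raises ZeroDivisionError.
2. `except (IndexError, ZeroDivisionError)` matches (ZeroDivisionError is in the tuple) → ret = 24.
3. `except Exception` is not reached.
Result: 24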